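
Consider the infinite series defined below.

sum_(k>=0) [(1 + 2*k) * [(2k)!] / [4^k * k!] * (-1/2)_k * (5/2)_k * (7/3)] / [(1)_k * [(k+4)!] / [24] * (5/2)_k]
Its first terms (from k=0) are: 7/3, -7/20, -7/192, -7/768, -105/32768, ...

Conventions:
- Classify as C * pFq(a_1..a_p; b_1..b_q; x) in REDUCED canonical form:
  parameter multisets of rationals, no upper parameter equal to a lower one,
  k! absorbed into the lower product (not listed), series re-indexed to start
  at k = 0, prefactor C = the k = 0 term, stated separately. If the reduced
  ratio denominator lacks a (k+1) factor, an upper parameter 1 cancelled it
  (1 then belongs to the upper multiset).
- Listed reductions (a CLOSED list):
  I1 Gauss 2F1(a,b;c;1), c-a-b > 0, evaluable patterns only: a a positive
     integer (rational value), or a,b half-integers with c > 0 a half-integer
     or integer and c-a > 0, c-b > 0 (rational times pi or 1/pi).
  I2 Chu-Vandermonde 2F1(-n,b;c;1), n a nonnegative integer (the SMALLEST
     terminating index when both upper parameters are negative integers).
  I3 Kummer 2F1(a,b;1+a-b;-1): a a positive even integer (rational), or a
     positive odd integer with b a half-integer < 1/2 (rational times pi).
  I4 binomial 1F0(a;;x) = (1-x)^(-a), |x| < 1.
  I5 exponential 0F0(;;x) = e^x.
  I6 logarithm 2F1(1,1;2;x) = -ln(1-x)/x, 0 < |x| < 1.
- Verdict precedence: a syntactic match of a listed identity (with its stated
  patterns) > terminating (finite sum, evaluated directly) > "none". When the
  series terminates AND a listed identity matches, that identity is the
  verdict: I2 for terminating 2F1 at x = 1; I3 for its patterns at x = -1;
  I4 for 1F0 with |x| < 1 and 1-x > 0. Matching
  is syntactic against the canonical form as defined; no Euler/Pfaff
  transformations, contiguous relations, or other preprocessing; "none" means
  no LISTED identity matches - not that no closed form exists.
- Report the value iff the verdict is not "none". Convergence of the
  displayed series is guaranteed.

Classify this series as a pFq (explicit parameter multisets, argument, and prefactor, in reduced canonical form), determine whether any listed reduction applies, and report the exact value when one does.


Canonical form: C = 7/3 times 2F1 with upper {-1/2, 3/2}, lower {5}, x = 1. Verdict at x = 1: the half-integer Gauss pattern (I1) matches (x = 1; upper {-1/2, 3/2} half-integers, c = 5 in the evaluable pattern). Sum: (4096/675) / pi.

First insight: x = 1 and (1)_k (C = 7/3, x = 1) is k! itself.
Ratio: r(k) = 1 * (k-1/2) (k+3/2) / [(k+5) (k+1)] - rational; roots negated = parameters, x = 1, C = 7/3.


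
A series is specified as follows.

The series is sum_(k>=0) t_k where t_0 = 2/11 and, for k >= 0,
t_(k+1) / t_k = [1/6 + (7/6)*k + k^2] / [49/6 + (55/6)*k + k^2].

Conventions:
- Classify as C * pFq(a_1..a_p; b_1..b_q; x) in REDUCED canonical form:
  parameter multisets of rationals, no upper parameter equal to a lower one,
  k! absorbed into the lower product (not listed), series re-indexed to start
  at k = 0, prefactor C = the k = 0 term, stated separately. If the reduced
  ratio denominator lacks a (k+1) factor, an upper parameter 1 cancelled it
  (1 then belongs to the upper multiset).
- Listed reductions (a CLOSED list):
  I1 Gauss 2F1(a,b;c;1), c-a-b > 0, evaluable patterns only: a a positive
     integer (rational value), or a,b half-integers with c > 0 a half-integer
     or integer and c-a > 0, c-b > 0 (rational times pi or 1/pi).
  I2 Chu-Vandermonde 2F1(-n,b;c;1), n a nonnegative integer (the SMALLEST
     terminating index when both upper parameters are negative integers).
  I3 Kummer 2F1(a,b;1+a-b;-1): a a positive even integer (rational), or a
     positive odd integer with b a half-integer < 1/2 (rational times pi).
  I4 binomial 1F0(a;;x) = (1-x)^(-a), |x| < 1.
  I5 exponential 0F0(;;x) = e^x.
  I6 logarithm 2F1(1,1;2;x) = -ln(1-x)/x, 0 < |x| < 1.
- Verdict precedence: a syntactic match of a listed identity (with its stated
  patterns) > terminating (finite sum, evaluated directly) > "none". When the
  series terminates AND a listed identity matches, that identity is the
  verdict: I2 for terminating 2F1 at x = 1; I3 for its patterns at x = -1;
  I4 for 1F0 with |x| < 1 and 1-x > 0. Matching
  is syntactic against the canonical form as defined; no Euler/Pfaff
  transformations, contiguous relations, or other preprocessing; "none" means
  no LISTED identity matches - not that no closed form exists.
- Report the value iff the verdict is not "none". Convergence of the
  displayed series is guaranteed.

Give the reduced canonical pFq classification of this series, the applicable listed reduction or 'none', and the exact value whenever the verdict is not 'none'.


This is 2/11 * 2F1(1/6, 1; 49/6; 1) in reduced canonical form. Verdict: Gauss's theorem (I1) matches (x = 1: the Gamma ratio telescopes since c-a-b = 7 > 0 and a = 1 in Z>0). Value: 43/231.

Structural cue: x = 1 and the expanded ratio factors over Q; C = 2/11, x = 1, roots give parameters.
Adjacent-term ratio: r(k) = 1 * (k+1/6) (k+1) / [(k+49/6) (k+1)] - rational in k. x = 1; t_0 = 2/11; negate the roots.


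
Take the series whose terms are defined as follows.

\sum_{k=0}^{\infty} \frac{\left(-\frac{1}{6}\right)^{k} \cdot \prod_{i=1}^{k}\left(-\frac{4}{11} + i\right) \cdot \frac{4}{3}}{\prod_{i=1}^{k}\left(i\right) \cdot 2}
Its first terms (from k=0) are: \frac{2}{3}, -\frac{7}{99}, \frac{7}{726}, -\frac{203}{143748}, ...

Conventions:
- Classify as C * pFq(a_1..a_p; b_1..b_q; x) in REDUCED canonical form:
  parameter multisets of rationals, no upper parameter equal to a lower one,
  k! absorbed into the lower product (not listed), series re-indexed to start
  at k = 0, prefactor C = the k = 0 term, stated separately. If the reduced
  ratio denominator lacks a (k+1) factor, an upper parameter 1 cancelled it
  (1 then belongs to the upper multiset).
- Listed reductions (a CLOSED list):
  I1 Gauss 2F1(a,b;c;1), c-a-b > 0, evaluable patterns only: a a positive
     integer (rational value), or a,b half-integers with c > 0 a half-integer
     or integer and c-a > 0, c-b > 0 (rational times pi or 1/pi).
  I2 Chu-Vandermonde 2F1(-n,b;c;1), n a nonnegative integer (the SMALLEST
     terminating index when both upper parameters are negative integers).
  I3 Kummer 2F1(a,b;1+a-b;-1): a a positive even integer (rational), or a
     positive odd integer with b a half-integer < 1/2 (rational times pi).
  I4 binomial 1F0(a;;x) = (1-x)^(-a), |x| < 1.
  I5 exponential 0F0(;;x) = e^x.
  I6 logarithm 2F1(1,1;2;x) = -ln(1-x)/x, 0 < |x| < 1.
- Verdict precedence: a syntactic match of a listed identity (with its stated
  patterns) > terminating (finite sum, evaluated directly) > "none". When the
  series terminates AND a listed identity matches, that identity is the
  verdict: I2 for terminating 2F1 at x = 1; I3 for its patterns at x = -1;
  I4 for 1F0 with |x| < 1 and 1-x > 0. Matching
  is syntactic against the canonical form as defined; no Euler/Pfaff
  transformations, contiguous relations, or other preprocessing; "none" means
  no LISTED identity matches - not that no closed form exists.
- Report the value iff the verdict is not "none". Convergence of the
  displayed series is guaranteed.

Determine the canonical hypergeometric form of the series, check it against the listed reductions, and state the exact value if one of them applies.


At argument -\frac{1}{6}: a 1F0 with upper {\frac{7}{11}}, lower {-}, scaled by C = \frac{2}{3}. Verdict: this is binomial (I4) (the 1F0 binomial series: exponent -7/11, x = -\frac{1}{6}). Value: \frac{2}{3} \cdot \left(\frac{7}{6}\right)^{-\frac{7}{11}}.

Key step: t_0 = \frac{2}{3} here, and the running product (C = 2/3) telescopes to a rising factorial.
Ratio: r(k) = -\frac{1}{6} * (k+\frac{7}{11}) / [(k+1)] - poly over poly, x = -\frac{1}{6} from leading terms; C = \frac{2}{3} at k = 0.


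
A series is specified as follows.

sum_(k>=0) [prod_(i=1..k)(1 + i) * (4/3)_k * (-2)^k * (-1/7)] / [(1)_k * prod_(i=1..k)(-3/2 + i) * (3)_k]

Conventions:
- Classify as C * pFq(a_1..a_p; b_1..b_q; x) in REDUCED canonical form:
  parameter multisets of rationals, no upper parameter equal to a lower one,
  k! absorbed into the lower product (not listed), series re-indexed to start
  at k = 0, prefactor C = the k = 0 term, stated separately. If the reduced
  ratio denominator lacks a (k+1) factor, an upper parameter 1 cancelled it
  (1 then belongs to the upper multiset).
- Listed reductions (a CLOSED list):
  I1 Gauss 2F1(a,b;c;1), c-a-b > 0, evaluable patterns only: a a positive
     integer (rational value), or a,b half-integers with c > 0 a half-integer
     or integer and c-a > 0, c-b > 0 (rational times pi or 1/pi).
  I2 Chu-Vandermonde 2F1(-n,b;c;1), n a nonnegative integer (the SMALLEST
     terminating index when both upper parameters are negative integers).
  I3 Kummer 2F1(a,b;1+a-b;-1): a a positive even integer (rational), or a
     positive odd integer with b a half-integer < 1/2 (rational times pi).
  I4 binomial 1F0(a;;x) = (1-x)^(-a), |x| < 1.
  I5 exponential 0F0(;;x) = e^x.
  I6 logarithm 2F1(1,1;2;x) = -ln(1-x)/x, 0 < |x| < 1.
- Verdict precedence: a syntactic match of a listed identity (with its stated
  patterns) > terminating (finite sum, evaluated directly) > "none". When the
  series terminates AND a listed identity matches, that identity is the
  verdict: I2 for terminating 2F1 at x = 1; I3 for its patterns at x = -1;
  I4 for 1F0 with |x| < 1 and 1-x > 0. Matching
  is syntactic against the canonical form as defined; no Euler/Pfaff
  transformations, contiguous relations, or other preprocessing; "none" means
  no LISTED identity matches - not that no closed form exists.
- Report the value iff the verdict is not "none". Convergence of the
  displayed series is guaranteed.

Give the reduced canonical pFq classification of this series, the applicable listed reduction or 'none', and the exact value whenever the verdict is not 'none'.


Reduced: x = -2, 2F2, upper = {4/3, 2}, lower = {-1/2, 3}, C = -1/7. Verdict: no listed reduction: x = -2 and upper {4/3, 2} fail every I1-I6 pattern.

The tell: with t_0 = -1/7, (1)_k (prefactor -1/7) is k! itself.
Adjacent-term ratio: r(k) = (-2) * (k+4/3) (k+2) / [(k-1/2) (k+3) (k+1)] ; factor over Q: parameters, x = (-2), and C = -1/7.


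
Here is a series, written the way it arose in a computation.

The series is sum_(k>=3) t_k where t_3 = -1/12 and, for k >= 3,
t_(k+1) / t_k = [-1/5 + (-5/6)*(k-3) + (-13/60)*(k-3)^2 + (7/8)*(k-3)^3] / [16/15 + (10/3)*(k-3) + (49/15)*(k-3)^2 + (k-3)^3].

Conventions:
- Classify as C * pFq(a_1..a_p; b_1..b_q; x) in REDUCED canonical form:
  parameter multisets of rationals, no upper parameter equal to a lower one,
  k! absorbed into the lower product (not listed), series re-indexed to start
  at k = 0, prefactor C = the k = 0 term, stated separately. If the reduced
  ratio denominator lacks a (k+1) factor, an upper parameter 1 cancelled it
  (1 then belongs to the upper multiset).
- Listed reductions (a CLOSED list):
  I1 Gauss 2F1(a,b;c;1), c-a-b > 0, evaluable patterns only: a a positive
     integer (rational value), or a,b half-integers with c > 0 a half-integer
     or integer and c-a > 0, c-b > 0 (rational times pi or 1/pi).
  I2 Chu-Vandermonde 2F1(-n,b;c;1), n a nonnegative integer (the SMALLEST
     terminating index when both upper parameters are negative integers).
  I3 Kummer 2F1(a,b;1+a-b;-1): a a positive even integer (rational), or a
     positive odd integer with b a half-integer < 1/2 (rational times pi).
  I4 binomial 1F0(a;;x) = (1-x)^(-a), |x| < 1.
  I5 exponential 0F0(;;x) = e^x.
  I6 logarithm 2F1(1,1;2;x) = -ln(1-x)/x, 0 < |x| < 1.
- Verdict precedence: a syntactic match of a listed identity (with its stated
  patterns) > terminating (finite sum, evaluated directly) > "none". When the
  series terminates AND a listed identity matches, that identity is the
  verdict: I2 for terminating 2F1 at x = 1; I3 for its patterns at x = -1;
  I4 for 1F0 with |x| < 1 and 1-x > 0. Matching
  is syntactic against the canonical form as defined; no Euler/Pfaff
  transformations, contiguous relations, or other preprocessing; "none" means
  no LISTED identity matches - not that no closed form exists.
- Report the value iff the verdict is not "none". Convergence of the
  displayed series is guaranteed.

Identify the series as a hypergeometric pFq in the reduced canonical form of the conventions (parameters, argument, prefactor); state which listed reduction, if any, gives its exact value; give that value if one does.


At argument 7/8: a 2F1 with upper {-6/5, 2/7}, lower {8/5}, scaled by C = -1/12. Verdict: none - at argument 7/8 the multisets {-6/5, 2/7} ; {8/5} match no listed identity.

Structural cue: x = (7/8) and the expanded ratio factors over Q; C = -1/12, roots give parameters.
Adjacent-term ratio: r(k) = (7/8) * (k-6/5) (k+2/7) / [(k+8/5) (k+1)] - rational in k. x = (7/8); t_0 = -1/12; negate the roots.


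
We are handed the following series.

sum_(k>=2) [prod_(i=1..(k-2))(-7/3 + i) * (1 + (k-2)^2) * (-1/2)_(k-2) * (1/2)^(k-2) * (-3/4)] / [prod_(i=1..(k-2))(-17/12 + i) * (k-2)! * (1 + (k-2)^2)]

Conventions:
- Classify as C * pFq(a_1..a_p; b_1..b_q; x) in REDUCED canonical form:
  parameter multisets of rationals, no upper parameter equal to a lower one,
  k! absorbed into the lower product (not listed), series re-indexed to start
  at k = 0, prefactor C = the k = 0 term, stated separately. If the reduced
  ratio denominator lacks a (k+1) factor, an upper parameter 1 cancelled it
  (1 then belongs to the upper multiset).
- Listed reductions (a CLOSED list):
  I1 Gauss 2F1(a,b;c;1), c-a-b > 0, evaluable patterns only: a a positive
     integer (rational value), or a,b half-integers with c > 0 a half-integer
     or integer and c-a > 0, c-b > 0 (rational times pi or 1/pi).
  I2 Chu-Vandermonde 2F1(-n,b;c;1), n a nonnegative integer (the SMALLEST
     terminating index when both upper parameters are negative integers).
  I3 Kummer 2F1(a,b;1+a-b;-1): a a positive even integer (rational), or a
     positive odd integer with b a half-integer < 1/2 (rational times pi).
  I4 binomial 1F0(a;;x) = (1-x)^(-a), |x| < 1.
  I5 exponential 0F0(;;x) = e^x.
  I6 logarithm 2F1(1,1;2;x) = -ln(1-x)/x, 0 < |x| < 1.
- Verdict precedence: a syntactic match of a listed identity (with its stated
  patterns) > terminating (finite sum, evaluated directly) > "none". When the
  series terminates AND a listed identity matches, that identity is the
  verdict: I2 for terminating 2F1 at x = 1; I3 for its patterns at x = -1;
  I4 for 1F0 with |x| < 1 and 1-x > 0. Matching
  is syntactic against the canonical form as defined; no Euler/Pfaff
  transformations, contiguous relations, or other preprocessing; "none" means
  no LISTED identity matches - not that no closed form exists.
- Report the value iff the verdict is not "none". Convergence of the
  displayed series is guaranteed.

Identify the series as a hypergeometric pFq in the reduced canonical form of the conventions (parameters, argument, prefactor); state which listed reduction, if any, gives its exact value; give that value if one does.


With C = -3/4: the canonical form is 2F1(-4/3, -1/2; -5/12; 1/2). Verdict: none (x = 1/2): each listed identity misses the multisets {-4/3, -1/2} ; {-5/12}.

First insight: t_0 = -3/4 here, and striking the common factor k^2 + 1 reduces the term (C = -3/4).
Consecutive-term ratio: r(k) = (1/2) * (k-4/3) (k-1/2) / [(k-5/12) (k+1)] - rational in k. x = (1/2); t_0 = -3/4; negate the roots.


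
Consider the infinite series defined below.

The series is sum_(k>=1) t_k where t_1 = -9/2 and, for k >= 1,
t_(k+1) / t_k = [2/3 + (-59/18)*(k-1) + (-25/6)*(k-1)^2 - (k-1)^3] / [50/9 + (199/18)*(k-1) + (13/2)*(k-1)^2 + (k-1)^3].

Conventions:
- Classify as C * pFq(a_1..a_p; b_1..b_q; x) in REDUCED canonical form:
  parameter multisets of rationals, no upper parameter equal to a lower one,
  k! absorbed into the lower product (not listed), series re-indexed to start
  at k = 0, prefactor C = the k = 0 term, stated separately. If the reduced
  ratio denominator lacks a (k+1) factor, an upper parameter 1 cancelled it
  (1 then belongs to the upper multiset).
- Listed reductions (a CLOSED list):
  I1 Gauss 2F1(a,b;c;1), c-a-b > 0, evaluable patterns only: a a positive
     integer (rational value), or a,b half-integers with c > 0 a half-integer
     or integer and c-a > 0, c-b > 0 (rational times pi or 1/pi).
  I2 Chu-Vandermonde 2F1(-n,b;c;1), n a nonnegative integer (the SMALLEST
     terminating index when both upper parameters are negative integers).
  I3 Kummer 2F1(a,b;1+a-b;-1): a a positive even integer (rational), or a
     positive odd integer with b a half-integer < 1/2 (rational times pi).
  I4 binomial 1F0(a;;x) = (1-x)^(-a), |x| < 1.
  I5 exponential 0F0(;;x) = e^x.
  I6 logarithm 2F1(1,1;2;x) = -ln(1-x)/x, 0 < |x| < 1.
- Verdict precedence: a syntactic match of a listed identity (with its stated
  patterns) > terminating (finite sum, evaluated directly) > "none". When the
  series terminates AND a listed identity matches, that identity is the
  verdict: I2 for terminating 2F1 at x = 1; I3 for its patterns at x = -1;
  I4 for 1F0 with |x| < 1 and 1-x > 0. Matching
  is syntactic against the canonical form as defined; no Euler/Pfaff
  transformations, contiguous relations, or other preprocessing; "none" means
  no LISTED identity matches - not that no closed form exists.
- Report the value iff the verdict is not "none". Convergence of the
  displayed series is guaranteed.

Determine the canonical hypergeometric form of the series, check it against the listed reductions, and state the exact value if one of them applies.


With C = -9/2: the canonical form is 2F1(-1/6, 3; 25/6; -1). Verdict: none here - no I1-I6 shape fits x = -1 with lower {25/6}.

First insight: t_0 being -9/2, the parameter 4/3 appears in both the upper and lower lists and cancels.
Adjacent-term ratio: r(k) = (-1) * (k-1/6) (k+3) / [(k+25/6) (k+1)] - rational in k. x = (-1); t_0 = -9/2; negate the roots.


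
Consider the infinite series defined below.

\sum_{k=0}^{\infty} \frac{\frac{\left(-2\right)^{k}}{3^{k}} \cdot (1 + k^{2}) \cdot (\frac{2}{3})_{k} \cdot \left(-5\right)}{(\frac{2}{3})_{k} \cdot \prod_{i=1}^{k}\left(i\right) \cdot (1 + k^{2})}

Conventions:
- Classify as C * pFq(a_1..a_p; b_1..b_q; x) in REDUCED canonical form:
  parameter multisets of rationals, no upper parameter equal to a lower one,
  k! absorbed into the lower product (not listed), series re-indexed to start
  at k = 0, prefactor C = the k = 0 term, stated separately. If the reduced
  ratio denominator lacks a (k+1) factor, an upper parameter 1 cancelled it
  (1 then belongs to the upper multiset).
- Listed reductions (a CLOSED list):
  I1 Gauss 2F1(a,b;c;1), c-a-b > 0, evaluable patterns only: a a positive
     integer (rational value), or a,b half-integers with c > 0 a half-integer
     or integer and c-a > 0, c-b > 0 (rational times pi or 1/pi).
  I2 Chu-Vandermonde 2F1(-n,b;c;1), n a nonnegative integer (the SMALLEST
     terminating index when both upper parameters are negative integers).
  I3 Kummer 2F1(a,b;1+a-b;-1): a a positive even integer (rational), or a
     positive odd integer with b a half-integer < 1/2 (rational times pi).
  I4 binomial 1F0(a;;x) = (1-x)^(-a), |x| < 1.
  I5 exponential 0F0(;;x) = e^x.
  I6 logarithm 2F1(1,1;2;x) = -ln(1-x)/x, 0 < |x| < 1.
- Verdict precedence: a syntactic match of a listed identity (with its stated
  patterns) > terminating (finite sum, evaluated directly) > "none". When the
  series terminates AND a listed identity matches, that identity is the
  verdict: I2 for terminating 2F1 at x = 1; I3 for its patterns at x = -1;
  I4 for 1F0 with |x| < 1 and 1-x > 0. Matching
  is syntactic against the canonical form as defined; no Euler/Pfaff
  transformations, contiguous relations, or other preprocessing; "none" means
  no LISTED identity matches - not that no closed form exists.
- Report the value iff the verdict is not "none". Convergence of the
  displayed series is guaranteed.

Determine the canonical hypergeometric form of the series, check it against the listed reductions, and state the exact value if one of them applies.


The series (x = -\frac{2}{3}) is 0F0: upper {-}, lower {-}, prefactor -5. Verdict: the exponential series (I5) matches (the 0F0 exponential series at x = -\frac{2}{3}). Exact value: \left(-5\right) \cdot e^{-\frac{2}{3}}.

First insight: with t_0 = -5, the product of the first k integers (C = -5) is k!.
Adjacent-term ratio: r(k) = -\frac{2}{3} * 1 / [(k+1)] - rational; roots negated = parameters, x = -\frac{2}{3}, C = -5.


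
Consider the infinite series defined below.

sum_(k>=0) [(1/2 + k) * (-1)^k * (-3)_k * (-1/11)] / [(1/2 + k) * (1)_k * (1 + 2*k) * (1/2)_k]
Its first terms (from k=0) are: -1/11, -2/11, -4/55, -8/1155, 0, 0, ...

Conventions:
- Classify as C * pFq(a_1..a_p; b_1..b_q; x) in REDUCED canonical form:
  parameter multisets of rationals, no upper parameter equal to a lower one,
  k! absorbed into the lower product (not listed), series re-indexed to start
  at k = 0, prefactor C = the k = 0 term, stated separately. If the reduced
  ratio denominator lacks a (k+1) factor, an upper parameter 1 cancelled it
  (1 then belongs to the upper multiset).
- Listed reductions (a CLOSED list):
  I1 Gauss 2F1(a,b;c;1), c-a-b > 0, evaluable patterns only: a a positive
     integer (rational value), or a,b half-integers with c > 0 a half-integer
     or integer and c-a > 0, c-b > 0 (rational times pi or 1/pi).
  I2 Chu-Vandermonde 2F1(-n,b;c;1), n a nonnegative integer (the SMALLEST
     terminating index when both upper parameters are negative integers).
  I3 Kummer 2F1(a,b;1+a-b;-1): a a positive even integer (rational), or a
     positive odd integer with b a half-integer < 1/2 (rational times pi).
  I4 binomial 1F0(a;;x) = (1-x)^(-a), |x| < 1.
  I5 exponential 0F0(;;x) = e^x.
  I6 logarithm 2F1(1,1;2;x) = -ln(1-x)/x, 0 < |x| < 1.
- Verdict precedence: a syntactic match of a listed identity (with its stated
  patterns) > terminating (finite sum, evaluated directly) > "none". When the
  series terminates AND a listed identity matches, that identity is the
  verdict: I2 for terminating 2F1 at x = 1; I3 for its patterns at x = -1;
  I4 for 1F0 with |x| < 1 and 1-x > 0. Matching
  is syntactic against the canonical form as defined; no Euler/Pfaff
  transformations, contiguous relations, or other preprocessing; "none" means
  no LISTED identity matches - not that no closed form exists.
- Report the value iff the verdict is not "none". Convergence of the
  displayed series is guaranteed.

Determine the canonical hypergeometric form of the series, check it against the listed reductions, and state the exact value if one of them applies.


Classification (C = -1/11): 1F1 with upper {-3}, lower {3/2}, argument x = -1. Verdict: terminating. With -3 upstairs the series is a 4-term polynomial sum; evaluated term by term. Value: -37/105.

Key observation: t_0 = -1/11 here, and (1)_k (C = -1/11, x = -1) is k! itself.
Step ratio: r(k) = (-1) * (k-3) / [(k+3/2) (k+1)] - rational in k. x = (-1); t_0 = -1/11; negate the roots.


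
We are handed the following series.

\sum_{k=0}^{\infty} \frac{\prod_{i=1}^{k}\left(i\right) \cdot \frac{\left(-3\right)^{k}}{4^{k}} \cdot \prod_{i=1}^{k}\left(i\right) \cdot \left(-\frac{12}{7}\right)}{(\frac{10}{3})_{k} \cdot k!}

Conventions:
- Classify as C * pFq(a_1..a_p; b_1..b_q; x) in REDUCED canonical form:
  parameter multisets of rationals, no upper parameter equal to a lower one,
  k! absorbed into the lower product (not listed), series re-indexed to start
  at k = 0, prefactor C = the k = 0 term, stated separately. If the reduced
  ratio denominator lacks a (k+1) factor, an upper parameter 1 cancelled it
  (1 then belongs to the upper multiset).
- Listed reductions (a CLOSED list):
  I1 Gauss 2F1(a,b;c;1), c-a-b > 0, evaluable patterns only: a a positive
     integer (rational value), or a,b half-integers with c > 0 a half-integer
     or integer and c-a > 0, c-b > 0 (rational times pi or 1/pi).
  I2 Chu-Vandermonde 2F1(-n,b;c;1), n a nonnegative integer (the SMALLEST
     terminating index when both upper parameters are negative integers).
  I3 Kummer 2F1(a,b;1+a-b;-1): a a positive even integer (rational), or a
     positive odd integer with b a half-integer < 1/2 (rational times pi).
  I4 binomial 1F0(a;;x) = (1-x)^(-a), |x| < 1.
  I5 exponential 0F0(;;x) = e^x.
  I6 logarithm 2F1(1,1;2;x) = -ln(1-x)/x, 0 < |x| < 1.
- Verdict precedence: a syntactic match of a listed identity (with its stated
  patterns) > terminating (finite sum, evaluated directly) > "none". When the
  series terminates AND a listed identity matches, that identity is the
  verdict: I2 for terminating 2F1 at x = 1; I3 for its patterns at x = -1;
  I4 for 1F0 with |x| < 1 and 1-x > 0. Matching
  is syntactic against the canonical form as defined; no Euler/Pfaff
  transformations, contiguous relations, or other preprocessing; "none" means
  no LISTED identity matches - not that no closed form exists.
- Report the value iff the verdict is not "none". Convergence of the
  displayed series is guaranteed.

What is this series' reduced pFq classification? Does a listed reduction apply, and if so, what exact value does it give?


Canonical form: C = -\frac{12}{7} times 2F1 with upper {1, 1}, lower {\frac{10}{3}}, x = -\frac{3}{4}. Verdict: none. No listed pattern accepts 2F1(1, 1; \frac{10}{3}; -\frac{3}{4}).

The tell: from the first term -\frac{12}{7}: the two geometric factors (C = -12/7, x = -3/4) combine into one argument.
Step ratio: r(k) = -\frac{3}{4} * (k+1) (k+1) / [(k+\frac{10}{3}) (k+1)] ; factor over Q: parameters, x = -\frac{3}{4}, and C = -\frac{12}{7}.


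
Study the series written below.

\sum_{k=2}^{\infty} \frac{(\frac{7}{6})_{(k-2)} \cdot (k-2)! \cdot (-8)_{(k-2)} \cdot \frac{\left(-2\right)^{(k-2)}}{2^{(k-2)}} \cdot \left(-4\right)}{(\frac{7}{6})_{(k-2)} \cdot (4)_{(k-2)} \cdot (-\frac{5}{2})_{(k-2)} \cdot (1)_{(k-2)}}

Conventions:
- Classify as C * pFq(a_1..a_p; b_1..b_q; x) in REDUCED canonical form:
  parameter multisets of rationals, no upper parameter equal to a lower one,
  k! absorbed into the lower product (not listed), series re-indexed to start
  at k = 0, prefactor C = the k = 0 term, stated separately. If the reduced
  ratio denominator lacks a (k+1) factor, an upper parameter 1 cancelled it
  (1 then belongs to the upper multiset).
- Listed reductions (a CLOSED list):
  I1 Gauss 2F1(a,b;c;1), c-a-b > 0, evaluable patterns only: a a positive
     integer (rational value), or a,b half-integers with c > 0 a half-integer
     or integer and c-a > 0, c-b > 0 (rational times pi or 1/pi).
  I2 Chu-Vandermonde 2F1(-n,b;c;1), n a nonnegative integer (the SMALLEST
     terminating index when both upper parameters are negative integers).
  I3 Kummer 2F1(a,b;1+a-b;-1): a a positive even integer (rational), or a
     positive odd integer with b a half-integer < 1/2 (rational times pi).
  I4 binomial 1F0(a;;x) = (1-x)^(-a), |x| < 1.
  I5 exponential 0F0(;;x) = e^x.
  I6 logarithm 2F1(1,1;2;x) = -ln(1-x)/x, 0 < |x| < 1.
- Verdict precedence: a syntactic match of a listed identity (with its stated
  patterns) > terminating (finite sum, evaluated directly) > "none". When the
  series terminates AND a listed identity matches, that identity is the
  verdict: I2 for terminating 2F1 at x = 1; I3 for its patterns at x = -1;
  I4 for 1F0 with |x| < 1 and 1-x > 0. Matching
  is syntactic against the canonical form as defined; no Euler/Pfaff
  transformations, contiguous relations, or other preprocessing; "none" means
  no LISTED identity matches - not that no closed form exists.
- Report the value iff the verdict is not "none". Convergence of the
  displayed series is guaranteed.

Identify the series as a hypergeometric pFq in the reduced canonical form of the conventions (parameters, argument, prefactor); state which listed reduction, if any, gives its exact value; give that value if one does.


First insight: with t_0 = -4, the parameter 7/6 appears in both the upper and lower lists and cancels.
Step ratio: r(k) = -1 * (k-8) (k+1) / [(k-\frac{5}{2}) (k+4) (k+1)] - rational in k, leading ratio -1; with t_0 = -4, classification follows.

Classification (C = -4): 2F2 with upper {-8, 1}, lower {-\frac{5}{2}, 4}, argument x = -1. Verdict: terminating - upper -8 stops the sum at k = 8; the 9 terms are added exactly. Value: \frac{32664292}{2338875}.


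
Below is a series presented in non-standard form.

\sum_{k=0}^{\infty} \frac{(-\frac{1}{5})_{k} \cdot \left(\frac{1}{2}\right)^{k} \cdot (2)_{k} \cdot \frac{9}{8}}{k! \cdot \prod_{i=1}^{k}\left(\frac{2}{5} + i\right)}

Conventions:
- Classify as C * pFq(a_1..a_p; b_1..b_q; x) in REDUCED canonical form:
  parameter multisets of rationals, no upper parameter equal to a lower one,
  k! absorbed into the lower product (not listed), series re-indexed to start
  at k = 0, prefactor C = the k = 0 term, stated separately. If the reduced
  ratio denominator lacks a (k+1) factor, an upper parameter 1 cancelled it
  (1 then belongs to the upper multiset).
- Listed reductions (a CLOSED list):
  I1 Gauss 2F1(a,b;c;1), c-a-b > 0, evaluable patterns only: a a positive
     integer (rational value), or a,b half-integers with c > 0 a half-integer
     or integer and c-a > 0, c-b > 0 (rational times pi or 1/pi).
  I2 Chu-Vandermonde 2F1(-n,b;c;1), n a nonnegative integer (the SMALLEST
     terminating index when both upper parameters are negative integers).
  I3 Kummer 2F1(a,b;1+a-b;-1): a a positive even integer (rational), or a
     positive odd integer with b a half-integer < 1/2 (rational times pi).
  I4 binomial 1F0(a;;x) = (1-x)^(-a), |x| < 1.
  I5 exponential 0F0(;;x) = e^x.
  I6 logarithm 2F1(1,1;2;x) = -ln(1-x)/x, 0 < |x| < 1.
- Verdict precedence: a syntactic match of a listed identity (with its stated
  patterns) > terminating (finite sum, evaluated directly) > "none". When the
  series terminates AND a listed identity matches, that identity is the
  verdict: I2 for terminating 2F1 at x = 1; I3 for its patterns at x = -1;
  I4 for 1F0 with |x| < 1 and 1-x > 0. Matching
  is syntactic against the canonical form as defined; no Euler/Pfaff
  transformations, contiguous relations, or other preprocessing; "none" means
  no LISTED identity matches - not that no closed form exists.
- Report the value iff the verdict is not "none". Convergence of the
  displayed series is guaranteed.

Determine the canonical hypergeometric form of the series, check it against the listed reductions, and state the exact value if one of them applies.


Structural cue: t_0 being \frac{9}{8}, the lower running product (C = 9/8, x = 1/2) is a rising factorial.
Adjacent-term ratio: r(k) = \frac{1}{2} * (k-\frac{1}{5}) (k+2) / [(k+\frac{7}{5}) (k+1)] - poly over poly, x = \frac{1}{2} from leading terms; C = \frac{9}{8} at k = 0.

This is \frac{9}{8} * 2F1(-\frac{1}{5}, 2; \frac{7}{5}; \frac{1}{2}) in reduced canonical form. Verdict: none. No listed pattern accepts 2F1(-\frac{1}{5}, 2; \frac{7}{5}; \frac{1}{2}).


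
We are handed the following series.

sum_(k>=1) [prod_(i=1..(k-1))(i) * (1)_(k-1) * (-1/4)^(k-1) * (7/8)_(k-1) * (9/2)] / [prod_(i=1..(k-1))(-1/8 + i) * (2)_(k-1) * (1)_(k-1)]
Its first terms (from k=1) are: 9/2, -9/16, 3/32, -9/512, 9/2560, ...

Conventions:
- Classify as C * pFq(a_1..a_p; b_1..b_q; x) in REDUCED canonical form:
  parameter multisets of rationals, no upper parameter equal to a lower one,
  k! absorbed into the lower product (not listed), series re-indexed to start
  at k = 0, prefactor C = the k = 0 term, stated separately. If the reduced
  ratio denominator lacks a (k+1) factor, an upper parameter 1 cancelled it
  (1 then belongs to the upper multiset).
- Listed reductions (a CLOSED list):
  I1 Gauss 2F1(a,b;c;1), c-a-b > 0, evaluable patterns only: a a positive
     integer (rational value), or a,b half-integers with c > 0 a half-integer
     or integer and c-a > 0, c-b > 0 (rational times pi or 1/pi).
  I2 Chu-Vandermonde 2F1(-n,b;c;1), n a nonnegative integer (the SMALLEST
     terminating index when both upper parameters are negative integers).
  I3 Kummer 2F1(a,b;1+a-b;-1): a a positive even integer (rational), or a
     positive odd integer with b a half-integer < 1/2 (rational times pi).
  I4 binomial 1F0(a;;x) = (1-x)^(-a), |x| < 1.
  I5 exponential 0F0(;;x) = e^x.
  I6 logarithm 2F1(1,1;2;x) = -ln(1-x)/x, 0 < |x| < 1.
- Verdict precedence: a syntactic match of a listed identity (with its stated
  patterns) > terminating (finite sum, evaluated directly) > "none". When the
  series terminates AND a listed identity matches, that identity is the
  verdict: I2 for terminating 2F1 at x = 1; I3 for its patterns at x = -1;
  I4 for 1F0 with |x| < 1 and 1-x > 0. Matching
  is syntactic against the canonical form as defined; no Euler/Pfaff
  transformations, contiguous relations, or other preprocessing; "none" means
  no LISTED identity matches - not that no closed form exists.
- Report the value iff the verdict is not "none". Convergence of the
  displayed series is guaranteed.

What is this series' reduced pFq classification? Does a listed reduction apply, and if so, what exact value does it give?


Key observation: x = (-1/4) and the running product (C = 9/2) telescopes to a rising factorial.
Ratio: r(k) = (-1/4) * (k+1) (k+1) / [(k+2) (k+1)] - poly over poly, x = (-1/4) from leading terms; C = 9/2 at k = 0.

Canonical form: C = 9/2 times 2F1 with upper {1, 1}, lower {2}, x = -1/4. Verdict (x = -1/4): the logarithmic series (I6) applies (the logarithm: parameters (1,1;2), x = -1/4). Value: 18 * ln(5/4).


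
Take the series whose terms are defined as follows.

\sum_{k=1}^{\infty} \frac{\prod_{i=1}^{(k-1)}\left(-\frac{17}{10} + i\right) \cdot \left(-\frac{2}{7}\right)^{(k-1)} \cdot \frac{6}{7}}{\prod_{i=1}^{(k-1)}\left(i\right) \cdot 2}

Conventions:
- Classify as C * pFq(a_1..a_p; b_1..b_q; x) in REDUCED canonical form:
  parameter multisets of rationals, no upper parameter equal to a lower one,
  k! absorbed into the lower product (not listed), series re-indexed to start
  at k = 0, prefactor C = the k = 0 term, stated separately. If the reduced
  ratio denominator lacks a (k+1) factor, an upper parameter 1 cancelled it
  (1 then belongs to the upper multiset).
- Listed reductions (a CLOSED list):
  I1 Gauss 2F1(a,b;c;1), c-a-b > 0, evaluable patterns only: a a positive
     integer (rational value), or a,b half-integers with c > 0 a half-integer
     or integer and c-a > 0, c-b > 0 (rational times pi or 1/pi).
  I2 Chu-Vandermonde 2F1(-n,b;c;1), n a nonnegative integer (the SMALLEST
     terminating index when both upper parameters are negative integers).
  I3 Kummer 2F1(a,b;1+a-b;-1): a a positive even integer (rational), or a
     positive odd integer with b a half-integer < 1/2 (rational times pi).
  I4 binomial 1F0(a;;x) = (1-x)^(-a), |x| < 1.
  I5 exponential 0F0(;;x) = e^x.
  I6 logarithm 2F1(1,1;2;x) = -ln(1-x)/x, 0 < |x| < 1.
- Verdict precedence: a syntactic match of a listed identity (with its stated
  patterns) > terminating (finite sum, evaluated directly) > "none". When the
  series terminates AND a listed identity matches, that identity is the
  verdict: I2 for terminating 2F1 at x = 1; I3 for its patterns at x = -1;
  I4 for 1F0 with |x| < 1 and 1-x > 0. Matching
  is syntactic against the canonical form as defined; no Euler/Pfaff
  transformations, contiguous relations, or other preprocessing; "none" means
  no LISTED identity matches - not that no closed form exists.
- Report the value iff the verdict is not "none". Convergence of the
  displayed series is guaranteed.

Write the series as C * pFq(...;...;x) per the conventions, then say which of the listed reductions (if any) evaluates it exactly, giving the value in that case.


This is \frac{3}{7} * 1F0(-\frac{7}{10}; -; -\frac{2}{7}) in reduced canonical form. Verdict: the binomial series (I4) applies (the 1F0 binomial series: exponent 7/10, x = -\frac{2}{7}). Sum: \frac{3}{7} \cdot \left(\frac{9}{7}\right)^{\frac{7}{10}}.

First insight: x = -\frac{2}{7} and the product of the first k integers (C = 3/7) is k!.
Term ratio: r(k) = -\frac{2}{7} * (k-\frac{7}{10}) / [(k+1)] - rational in k. x = -\frac{2}{7}; t_0 = \frac{3}{7}; negate the roots.


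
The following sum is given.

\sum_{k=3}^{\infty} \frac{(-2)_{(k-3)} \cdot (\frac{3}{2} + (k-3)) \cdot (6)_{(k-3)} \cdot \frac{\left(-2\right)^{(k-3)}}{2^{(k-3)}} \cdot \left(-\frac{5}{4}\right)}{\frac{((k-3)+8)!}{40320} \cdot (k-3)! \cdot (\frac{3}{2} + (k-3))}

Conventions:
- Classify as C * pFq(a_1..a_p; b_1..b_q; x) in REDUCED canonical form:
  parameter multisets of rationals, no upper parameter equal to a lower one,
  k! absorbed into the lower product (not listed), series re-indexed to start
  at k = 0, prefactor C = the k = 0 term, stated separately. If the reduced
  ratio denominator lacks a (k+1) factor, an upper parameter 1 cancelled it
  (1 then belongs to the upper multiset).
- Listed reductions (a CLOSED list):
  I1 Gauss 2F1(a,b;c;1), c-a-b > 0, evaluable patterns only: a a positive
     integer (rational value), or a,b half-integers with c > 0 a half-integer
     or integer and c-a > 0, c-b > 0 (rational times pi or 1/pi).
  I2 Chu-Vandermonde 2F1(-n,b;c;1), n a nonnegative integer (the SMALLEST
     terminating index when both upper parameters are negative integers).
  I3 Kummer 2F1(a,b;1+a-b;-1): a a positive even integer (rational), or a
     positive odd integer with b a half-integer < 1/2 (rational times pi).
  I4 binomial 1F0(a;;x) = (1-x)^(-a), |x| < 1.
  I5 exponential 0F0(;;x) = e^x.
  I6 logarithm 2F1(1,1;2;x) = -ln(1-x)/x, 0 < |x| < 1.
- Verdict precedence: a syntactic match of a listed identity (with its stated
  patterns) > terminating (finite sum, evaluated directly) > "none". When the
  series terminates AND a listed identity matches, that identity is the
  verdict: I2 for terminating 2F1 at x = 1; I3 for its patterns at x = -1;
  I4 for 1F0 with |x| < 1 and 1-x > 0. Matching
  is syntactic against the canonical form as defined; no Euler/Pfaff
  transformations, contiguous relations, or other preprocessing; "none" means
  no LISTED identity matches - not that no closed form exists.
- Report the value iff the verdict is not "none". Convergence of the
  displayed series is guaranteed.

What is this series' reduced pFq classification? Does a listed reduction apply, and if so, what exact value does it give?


Classification (C = -\frac{5}{4}): 2F1 with upper {-2, 6}, lower {9}, argument x = -1. Verdict: the Kummer evaluation I3 applies (x = -1; c = 9 equals 1+a-b for upper {-2, 6}: listed pattern). Value: -\frac{7}{2}.

Key step: t_0 being -\frac{5}{4}, the two k-th powers (prefactor -5/4) combine into one argument.
Ratio: r(k) = -1 * (k-2) (k+6) / [(k+9) (k+1)] - rational in k. x = -1; t_0 = -\frac{5}{4}; negate the roots.


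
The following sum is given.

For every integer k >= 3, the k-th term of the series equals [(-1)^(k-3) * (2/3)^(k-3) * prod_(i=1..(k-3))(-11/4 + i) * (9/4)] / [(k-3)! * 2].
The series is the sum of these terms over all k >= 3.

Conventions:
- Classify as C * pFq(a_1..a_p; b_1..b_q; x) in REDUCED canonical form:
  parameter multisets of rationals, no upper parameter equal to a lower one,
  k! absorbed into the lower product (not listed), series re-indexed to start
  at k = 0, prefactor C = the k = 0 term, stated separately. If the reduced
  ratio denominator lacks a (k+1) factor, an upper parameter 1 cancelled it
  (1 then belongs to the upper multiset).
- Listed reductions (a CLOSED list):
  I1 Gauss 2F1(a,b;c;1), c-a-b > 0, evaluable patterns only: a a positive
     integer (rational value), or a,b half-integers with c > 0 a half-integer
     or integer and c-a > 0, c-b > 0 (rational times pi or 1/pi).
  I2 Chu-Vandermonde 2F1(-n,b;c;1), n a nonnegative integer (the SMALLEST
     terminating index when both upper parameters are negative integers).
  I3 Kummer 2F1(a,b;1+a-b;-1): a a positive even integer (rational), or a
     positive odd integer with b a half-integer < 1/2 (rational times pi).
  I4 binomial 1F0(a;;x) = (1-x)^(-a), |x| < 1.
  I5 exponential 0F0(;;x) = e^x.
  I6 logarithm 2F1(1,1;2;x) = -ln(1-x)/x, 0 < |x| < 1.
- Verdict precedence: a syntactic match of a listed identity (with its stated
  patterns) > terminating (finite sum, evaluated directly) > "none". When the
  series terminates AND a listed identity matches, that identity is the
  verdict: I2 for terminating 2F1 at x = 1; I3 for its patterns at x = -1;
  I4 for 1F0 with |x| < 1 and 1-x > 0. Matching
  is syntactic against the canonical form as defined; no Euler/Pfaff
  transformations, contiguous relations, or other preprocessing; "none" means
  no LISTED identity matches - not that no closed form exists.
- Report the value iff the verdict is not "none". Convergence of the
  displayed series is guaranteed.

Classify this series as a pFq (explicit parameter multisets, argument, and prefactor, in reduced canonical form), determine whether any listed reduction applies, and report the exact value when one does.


x = -2/3 here; the reduced form reads 1F0, upper {-7/4}, lower {-}, C = 9/8. Verdict: the I4 binomial reduction applies (the 1F0 binomial series: exponent 7/4, x = -2/3). Exact value: (9/8) * (5/3)^(7/4).

First insight: x = (-2/3) and the (-1)^k factor (C = 9/8) folds into the argument's sign.
Ratio: r(k) = (-2/3) * (k-7/4) / [(k+1)] - poly over poly, x = (-2/3) from leading terms; C = 9/8 at k = 0.
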